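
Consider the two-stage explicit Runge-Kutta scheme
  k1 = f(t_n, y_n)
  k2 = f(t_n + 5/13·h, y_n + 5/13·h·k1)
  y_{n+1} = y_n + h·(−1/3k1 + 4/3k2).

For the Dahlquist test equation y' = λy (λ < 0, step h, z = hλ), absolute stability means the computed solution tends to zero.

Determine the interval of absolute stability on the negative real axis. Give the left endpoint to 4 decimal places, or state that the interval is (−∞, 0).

(-1.9500, 0).

On y'=λy, z=hλ:
  k1=λy_n ⇒ h·k1=z·y_n;  k2=λ(1+5/13z)y_n ⇒ h·k2=z(1+5/13z)y_n
  y_{n+1}/y_n = 1 − 1/3z + 4/3z(1+5/13z) = 1 + z + 20/39z²
  ⇒ R(z) = 1 + z + 20/39z².

Solve |R(x)|<1 on ℝ⁻.
x=-1.5: |R|=0.6538
R=1: x+20/39x²=0 ⇒ x=−39/20=-1.9500; min R=1−1/(4·20/39)=0.5125>−1
Confirm numerically:
  x=-1.711: |R|=0.79029 <1
  x=-1.308: |R|=0.56937 <1
  x=-1.127: |R|=0.52435 <1
  x=-1.012: |R|=0.51320 <1
  x=-2.486: |R|=1.68333 >1
  x=-2.401: |R|=1.55531 >1
Interval (-1.9500, 0).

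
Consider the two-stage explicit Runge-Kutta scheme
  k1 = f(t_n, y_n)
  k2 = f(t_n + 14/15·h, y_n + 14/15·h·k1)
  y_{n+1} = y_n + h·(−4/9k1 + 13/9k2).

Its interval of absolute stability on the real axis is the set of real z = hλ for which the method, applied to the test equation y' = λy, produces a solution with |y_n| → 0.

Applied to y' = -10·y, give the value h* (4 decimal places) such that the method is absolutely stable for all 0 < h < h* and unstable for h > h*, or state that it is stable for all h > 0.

Test eqn y'=λy, z=hλ:
  k1=λy_n ⇒ h·k1=z·y_n;  k2=λ(1+14/15z)y_n ⇒ h·k2=z(1+14/15z)y_n
  y_{n+1}/y_n = 1 − 4/9z + 13/9z(1+14/15z) = 1 + z + 182/135z²
  Hence R(z) = 1 + z + 182/135z².

Solve |R(x)|<1 on ℝ⁻.
x=-0.89: |R|=1.1779
R=1: x+182/135x²=0 ⇒ x=−135/182=-0.7418; min R=1−1/(4·182/135)=0.8146>−1
Confirm numerically:
  x=-0.686: |R|=0.94843 <1
  x=-0.652: |R|=0.92110 <1
  x=-0.645: |R|=0.91586 <1
  x=-0.345: |R|=0.81546 <1
  x=-1.289: |R|=1.95098 >1
  x=-1.110: |R|=1.55105 >1
Interval (-0.7418, 0).

(-0.7418,0); λ=-10 ⇒ h* = (135/182)/10 = 0.0742.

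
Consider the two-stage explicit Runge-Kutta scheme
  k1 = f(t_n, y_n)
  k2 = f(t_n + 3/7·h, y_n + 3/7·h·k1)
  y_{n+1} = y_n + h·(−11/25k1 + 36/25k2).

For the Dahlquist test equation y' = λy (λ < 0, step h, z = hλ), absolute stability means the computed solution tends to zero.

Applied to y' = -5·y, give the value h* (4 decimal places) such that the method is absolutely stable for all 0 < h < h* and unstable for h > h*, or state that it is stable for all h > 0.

With y'=λy (z=hλ):
  k1=λy_n ⇒ h·k1=z·y_n;  k2=λ(1+3/7z)y_n ⇒ h·k2=z(1+3/7z)y_n
  y_{n+1}/y_n = 1 − 11/25z + 36/25z(1+3/7z) = 1 + z + 108/175z²
  Hence R(z) = 1 + z + 108/175z².

Boundary: |R(x)|=1, x<0.
x=-0.69: |R|=0.6038
R=1: x+108/175x²=0 ⇒ x=−175/108=-1.6204; min R=1−1/(4·108/175)=0.5949>−1
Confirm numerically:
  x=-0.834: |R|=0.59526 <1
  x=-0.727: |R|=0.59918 <1
  x=-0.724: |R|=0.59949 <1
  x=-1.898: |R|=1.32520 >1
  x=-1.802: |R|=1.20199 >1
  x=-1.758: |R|=1.14932 >1
Stable set (-1.6204, 0).

(-1.6204,0); λ=-5 ⇒ h* = (175/108)/5 = 0.3241.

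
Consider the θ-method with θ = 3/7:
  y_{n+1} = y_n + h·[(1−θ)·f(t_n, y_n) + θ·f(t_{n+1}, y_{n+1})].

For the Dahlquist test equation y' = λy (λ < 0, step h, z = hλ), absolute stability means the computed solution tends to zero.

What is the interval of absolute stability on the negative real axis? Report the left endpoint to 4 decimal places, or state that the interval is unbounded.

z∈(-14.0000,0).

Set f=λy, z=hλ:
  y_{n+1} = y_n + z·[4/7·y_n + 3/7·y_{n+1}] ⇒ (1 − 3/7z)y_{n+1} = (1 + 4/7z)y_n
  so R(z) = (1 + 4/7z)/(1 − 3/7z).

Boundary: |R(x)|=1, x<0.
x=-1.34: |R|=0.1488
R=−1: 1+4/7x = −1+3/7x ⇒ -1/7x=2 ⇒ x=2/(-1/7)=-14.0000
Confirm numerically:
  x=-13.790: |R|=0.99566 <1
  x=-13.470: |R|=0.98882 <1
  x=-6.312: |R|=0.70358 <1
  x=-5.985: |R|=0.67882 <1
  x=-14.282: |R|=1.00566 >1
  x=-14.159: |R|=1.00321 >1
Stable set (-14.0000, 0).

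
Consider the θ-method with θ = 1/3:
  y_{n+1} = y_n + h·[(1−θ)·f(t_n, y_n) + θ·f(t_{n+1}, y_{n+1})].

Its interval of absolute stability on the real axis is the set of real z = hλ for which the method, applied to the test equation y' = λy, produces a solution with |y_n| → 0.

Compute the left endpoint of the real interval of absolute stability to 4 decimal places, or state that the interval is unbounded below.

z* = -6.0000.

Set f=λy, z=hλ:
  y_{n+1} = y_n + z·[2/3·y_n + 1/3·y_{n+1}] ⇒ (1 − 1/3z)y_{n+1} = (1 + 2/3z)y_n
  Hence R(z) = (1 + 2/3z)/(1 − 1/3z).

Solve |R(x)|<1 on ℝ⁻.
x=-0.94: |R|=0.2843
R=−1: 1+2/3x = −1+1/3x ⇒ -1/3x=2 ⇒ x=2/(-1/3)=-6.0000
Confirm numerically:
  x=-5.755: |R|=0.97202 <1
  x=-5.024: |R|=0.87836 <1
  x=-3.630: |R|=0.64253 <1
  x=-3.154: |R|=0.53754 <1
  x=-6.378: |R|=1.04031 >1
  x=-6.347: |R|=1.03712 >1
  x=-6.164: |R|=1.01790 >1
Stable set (-6.0000, 0).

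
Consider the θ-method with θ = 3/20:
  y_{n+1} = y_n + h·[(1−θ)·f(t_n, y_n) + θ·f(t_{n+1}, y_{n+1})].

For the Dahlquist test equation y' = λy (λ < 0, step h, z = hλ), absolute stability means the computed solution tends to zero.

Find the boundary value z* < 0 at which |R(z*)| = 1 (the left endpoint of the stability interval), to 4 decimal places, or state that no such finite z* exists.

Set f=λy, z=hλ:
  y_{n+1} = y_n + z·[17/20·y_n + 3/20·y_{n+1}] ⇒ (1 − 3/20z)y_{n+1} = (1 + 17/20z)y_n
  so R(z) = (1 + 17/20z)/(1 − 3/20z).

Need |R(x)|<1, x<0.
x=-1.15: |R|=0.0192
R=−1: 1+17/20x = −1+3/20x ⇒ -7/10x=2 ⇒ x=2/(-7/10)=-2.8571
Confirm numerically:
  x=-2.652: |R|=0.89727 <1
  x=-2.563: |R|=0.85128 <1
  x=-1.959: |R|=0.51409 <1
  x=-3.452: |R|=1.27434 >1
  x=-3.408: |R|=1.25516 >1
  x=-3.348: |R|=1.22873 >1
Stable set (-2.8571, 0).

left endpoint -2.8571.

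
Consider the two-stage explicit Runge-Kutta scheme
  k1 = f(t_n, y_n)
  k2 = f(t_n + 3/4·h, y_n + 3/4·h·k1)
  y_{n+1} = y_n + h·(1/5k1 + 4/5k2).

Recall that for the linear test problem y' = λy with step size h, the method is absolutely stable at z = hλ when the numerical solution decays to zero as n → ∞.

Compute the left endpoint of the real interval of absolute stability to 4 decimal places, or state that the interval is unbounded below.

Set f=λy, z=hλ:
  k1=λy_n ⇒ h·k1=z·y_n;  k2=λ(1+3/4z)y_n ⇒ h·k2=z(1+3/4z)y_n
  y_{n+1}/y_n = 1 + 1/5z + 4/5z(1+3/4z) = 1 + z + 3/5z²
  ⇒ R(z) = 1 + z + 3/5z².

Boundary: |R(x)|=1, x<0.
x=-1.14: |R|=0.6398
R=1: x+3/5x²=0 ⇒ x=−5/3=-1.6667; min R=1−1/(4·3/5)=0.5833>−1
Confirm numerically:
  x=-1.470: |R|=0.82654 <1
  x=-1.293: |R|=0.71011 <1
  x=-1.099: |R|=0.62568 <1
  x=-0.705: |R|=0.59322 <1
  x=-2.234: |R|=1.76045 >1
  x=-2.221: |R|=1.73870 >1
  x=-2.006: |R|=1.40842 >1
Interval (-1.6667, 0).

left endpoint -1.6667.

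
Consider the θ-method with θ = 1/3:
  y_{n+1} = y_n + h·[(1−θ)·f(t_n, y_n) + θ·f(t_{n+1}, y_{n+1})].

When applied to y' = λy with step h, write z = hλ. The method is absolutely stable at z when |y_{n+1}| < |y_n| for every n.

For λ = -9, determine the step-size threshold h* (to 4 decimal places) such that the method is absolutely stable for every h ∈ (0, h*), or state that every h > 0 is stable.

(-6.0000,0); λ=-9 ⇒ h* = (6)/9 = 0.6667.

On y'=λy, z=hλ:
  y_{n+1} = y_n + z·[2/3·y_n + 1/3·y_{n+1}] ⇒ (1 − 1/3z)y_{n+1} = (1 + 2/3z)y_n
  R(z) = (1 + 2/3z)/(1 − 1/3z).

Boundary: |R(x)|=1, x<0.
x=-0.44: |R|=0.6163
R=−1: 1+2/3x = −1+1/3x ⇒ -1/3x=2 ⇒ x=2/(-1/3)=-6.0000
Confirm numerically:
  x=-5.888: |R|=0.98740 <1
  x=-5.782: |R|=0.97518 <1
  x=-5.076: |R|=0.88559 <1
  x=-4.758: |R|=0.83991 <1
  x=-6.478: |R|=1.05043 >1
  x=-6.388: |R|=1.04133 >1
Interval (-6.0000, 0).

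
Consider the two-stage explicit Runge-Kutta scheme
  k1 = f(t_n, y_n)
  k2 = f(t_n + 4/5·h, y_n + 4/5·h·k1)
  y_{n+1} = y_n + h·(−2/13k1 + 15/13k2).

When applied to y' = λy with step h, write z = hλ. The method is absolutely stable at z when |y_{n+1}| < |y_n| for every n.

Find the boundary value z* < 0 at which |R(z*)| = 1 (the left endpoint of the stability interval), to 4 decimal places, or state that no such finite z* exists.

Set f=λy, z=hλ:
  k1=λy_n ⇒ h·k1=z·y_n;  k2=λ(1+4/5z)y_n ⇒ h·k2=z(1+4/5z)y_n
  y_{n+1}/y_n = 1 − 2/13z + 15/13z(1+4/5z) = 1 + z + 12/13z²
  R(z) = 1 + z + 12/13z².

Solve |R(x)|<1 on ℝ⁻.
x=-1.34: |R|=1.3175
R=1: x+12/13x²=0 ⇒ x=−13/12=-1.0833; min R=1−1/(4·12/13)=0.7292>−1
Confirm numerically:
  x=-1.012: |R|=0.93336 <1
  x=-0.753: |R|=0.77039 <1
  x=-0.637: |R|=0.73756 <1
  x=-0.440: |R|=0.73871 <1
  x=-1.605: |R|=1.77287 >1
  x=-1.563: |R|=1.69205 >1
  x=-1.323: |R|=1.29269 >1
So |R|<1 on (-1.0833, 0).

z* = -1.0833.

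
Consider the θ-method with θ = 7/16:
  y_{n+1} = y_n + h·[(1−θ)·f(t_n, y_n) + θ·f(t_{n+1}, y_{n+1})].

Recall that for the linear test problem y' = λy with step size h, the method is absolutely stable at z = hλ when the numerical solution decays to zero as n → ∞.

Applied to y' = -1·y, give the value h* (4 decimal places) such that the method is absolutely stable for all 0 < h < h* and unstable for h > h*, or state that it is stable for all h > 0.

Test eqn y'=λy, z=hλ:
  y_{n+1} = y_n + z·[9/16·y_n + 7/16·y_{n+1}] ⇒ (1 − 7/16z)y_{n+1} = (1 + 9/16z)y_n
  ⇒ R(z) = (1 + 9/16z)/(1 − 7/16z).

Boundary: |R(x)|=1, x<0.
x=-1.76: |R|=0.0056
R=−1: 1+9/16x = −1+7/16x ⇒ -1/8x=2 ⇒ x=2/(-1/8)=-16.0000
Confirm numerically:
  x=-15.225: |R|=0.98735 <1
  x=-14.954: |R|=0.98266 <1
  x=-14.167: |R|=0.96817 <1
  x=-12.128: |R|=0.92325 <1
  x=-16.212: |R|=1.00327 >1
  x=-16.097: |R|=1.00151 >1
  x=-16.046: |R|=1.00072 >1
So |R|<1 on (-16.0000, 0).

(-16.0000,0); λ=-1 ⇒ h* = (16)/1 = 16.0000.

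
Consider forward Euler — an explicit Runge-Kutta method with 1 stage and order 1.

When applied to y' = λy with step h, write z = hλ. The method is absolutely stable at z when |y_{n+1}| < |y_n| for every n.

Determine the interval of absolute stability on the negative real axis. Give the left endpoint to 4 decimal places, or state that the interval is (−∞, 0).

Set f=λy, z=hλ:
  order 1, 1-stage ⇒ R(z)=1+z
  (e.g. R(-1.54)=-0.54000, |R|=0.54000)

Need |R(x)|<1, x<0.
x=-1.54: |R|=0.5400
|R(-1.9)|=0.9000 |R(-1.79)|=0.7900 |R(-1.12)|=0.1200
Bisect:
  x_lo=-2.6848 |R|=1.6848  x_hi=-0.3534 |R|=0.6466
  mid=-1.51913 |R|=0.51913 →hi
  mid=-2.10198 |R|=1.10198 →lo
  mid=-1.81056 |R|=0.81056 →hi
  mid=-1.95627 |R|=0.95627 →hi
  mid=-2.02912 |R|=1.02912 →lo
  mid=-1.99269 |R|=0.99269 →hi
  mid=-2.01091 |R|=1.01091 →lo
  mid=-2.00180 |R|=1.00180 →lo
  mid=-1.99725 |R|=0.99725 →hi
  mid=-1.99952 |R|=0.99952 →hi
  ...
  [-2.00009,-1.99995] ⇒ x*=-2.0000
Stable set (-2.0000, 0).

(-2.0000, 0).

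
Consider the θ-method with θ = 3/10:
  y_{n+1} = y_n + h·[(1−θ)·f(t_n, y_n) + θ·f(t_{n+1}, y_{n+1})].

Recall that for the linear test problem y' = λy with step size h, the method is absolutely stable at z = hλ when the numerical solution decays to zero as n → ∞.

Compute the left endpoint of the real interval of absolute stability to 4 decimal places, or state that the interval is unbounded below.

left endpoint -5.0000.

With y'=λy (z=hλ):
  y_{n+1} = y_n + z·[7/10·y_n + 3/10·y_{n+1}] ⇒ (1 − 3/10z)y_{n+1} = (1 + 7/10z)y_n
  so R(z) = (1 + 7/10z)/(1 − 3/10z).

Find x<0 with |R(x)|<1.
x=-0.72: |R|=0.4079
R=−1: 1+7/10x = −1+3/10x ⇒ -2/5x=2 ⇒ x=2/(-2/5)=-5.0000
Confirm numerically:
  x=-4.096: |R|=0.83776 <1
  x=-3.547: |R|=0.71842 <1
  x=-2.677: |R|=0.48467 <1
  x=-2.081: |R|=0.28117 <1
  x=-5.486: |R|=1.07347 >1
  x=-5.481: |R|=1.07276 >1
  x=-5.181: |R|=1.02834 >1
Stable set (-5.0000, 0).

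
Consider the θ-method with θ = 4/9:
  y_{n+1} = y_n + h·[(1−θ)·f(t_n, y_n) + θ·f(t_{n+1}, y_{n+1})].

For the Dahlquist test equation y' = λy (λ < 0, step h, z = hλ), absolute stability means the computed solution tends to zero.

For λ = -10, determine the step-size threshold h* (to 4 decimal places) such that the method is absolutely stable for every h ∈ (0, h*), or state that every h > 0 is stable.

(-18.0000,0); λ=-10 ⇒ h* = (18)/10 = 1.8000.

Test eqn y'=λy, z=hλ:
  y_{n+1} = y_n + z·[5/9·y_n + 4/9·y_{n+1}] ⇒ (1 − 4/9z)y_{n+1} = (1 + 5/9z)y_n
  Hence R(z) = (1 + 5/9z)/(1 − 4/9z).

Find x<0 with |R(x)|<1.
x=-0.62: |R|=0.5139
R=−1: 1+5/9x = −1+4/9x ⇒ -1/9x=2 ⇒ x=2/(-1/9)=-18.0000
Confirm numerically:
  x=-16.382: |R|=0.97829 <1
  x=-12.423: |R|=0.90498 <1
  x=-9.633: |R|=0.82397 <1
  x=-9.394: |R|=0.81523 <1
  x=-18.407: |R|=1.00493 >1
  x=-18.375: |R|=1.00455 >1
  x=-18.219: |R|=1.00267 >1
Interval (-18.0000, 0).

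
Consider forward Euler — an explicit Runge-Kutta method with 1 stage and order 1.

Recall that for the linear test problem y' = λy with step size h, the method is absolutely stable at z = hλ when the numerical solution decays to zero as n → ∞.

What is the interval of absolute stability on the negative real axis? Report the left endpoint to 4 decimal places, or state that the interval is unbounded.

Set f=λy, z=hλ:
  order 1, 1-stage ⇒ R(z)=1+z
  (e.g. R(-0.62)=0.38000, |R|=0.38000)

Boundary: |R(x)|=1, x<0.
x=-0.62: |R|=0.3800
|R(-2.12)|=1.1200 |R(-2.09)|=1.0900 |R(-1.65)|=0.6500
Bisect:
  x_lo=-2.8772 |R|=1.8772  x_hi=-0.2901 |R|=0.7099
  mid=-1.58362 |R|=0.58362 →hi
  mid=-2.23040 |R|=1.23040 →lo
  mid=-1.90701 |R|=0.90701 →hi
  mid=-2.06870 |R|=1.06870 →lo
  mid=-1.98785 |R|=0.98785 →hi
  mid=-2.02828 |R|=1.02828 →lo
  mid=-2.00806 |R|=1.00806 →lo
  mid=-1.99796 |R|=0.99796 →hi
  mid=-2.00301 |R|=1.00301 →lo
  mid=-2.00049 |R|=1.00049 →lo
  ...
  [-2.00001,-1.99985] ⇒ x*=-2.0000
Interval (-2.0000, 0).

(-2.0000, 0).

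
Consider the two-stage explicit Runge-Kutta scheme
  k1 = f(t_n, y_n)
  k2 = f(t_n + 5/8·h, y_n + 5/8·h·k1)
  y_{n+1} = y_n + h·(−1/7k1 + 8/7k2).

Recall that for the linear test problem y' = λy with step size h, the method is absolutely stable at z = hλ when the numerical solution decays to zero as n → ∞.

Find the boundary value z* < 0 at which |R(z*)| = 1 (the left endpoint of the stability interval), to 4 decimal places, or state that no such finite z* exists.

Test eqn y'=λy, z=hλ:
  k1=λy_n ⇒ h·k1=z·y_n;  k2=λ(1+5/8z)y_n ⇒ h·k2=z(1+5/8z)y_n
  y_{n+1}/y_n = 1 − 1/7z + 8/7z(1+5/8z) = 1 + z + 5/7z²
  so R(z) = 1 + z + 5/7z².

Boundary: |R(x)|=1, x<0.
x=-1.33: |R|=0.9335
R=1: x+5/7x²=0 ⇒ x=−7/5=-1.4000; min R=1−1/(4·5/7)=0.6500>−1
Confirm numerically:
  x=-0.867: |R|=0.66992 <1
  x=-0.847: |R|=0.66543 <1
  x=-0.588: |R|=0.65896 <1
  x=-0.575: |R|=0.66116 <1
  x=-1.991: |R|=1.84049 >1
  x=-1.762: |R|=1.45560 >1
So |R|<1 on (-1.4000, 0).

left endpoint -1.4000.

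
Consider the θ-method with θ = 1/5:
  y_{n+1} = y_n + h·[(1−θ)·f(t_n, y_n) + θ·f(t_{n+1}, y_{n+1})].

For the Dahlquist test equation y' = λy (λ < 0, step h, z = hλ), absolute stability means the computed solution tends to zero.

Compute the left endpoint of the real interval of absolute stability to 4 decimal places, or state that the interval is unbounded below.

left endpoint -3.3333.

On y'=λy, z=hλ:
  y_{n+1} = y_n + z·[4/5·y_n + 1/5·y_{n+1}] ⇒ (1 − 1/5z)y_{n+1} = (1 + 4/5z)y_n
  so R(z) = (1 + 4/5z)/(1 − 1/5z).

Solve |R(x)|<1 on ℝ⁻.
x=-0.66: |R|=0.4170
R=−1: 1+4/5x = −1+1/5x ⇒ -3/5x=2 ⇒ x=2/(-3/5)=-3.3333
Confirm numerically:
  x=-2.434: |R|=0.63707 <1
  x=-2.396: |R|=0.61979 <1
  x=-1.804: |R|=0.32569 <1
  x=-1.592: |R|=0.20752 <1
  x=-3.634: |R|=1.10447 >1
  x=-3.392: |R|=1.02097 >1
So |R|<1 on (-3.3333, 0).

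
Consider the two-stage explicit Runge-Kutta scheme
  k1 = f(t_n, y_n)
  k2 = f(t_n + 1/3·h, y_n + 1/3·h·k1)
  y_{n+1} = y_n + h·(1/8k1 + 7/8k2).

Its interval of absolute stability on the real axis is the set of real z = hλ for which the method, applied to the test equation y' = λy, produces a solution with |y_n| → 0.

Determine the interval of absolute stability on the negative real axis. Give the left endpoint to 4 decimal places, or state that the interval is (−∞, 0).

Test eqn y'=λy, z=hλ:
  k1=λy_n ⇒ h·k1=z·y_n;  k2=λ(1+1/3z)y_n ⇒ h·k2=z(1+1/3z)y_n
  y_{n+1}/y_n = 1 + 1/8z + 7/8z(1+1/3z) = 1 + z + 7/24z²
  R(z) = 1 + z + 7/24z².

Boundary: |R(x)|=1, x<0.
x=-0.46: |R|=0.6017
R=1: x+7/24x²=0 ⇒ x=−24/7=-3.4286; min R=1−1/(4·7/24)=0.1429>−1
Confirm numerically:
  x=-3.073: |R|=0.68130 <1
  x=-2.605: |R|=0.37426 <1
  x=-1.684: |R|=0.14312 <1
  x=-3.683: |R|=1.27331 >1
  x=-3.591: |R|=1.17012 >1
Interval (-3.4286, 0).

z∈(-3.4286,0).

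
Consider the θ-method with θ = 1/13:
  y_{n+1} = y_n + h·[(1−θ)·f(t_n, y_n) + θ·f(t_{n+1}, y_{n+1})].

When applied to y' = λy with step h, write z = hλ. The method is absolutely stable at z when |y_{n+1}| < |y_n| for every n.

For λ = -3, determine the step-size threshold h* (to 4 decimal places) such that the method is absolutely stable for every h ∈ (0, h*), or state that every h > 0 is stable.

(-2.3636,0); λ=-3 ⇒ h* = (26/11)/3 = 0.7879.

With y'=λy (z=hλ):
  y_{n+1} = y_n + z·[12/13·y_n + 1/13·y_{n+1}] ⇒ (1 − 1/13z)y_{n+1} = (1 + 12/13z)y_n
  ⇒ R(z) = (1 + 12/13z)/(1 − 1/13z).

Boundary: |R(x)|=1, x<0.
x=-1.4: |R|=0.2639
R=−1: 1+12/13x = −1+1/13x ⇒ -11/13x=2 ⇒ x=2/(-11/13)=-2.3636
Confirm numerically:
  x=-1.629: |R|=0.44760 <1
  x=-1.618: |R|=0.43891 <1
  x=-1.052: |R|=0.02676 <1
  x=-2.753: |R|=1.27188 >1
  x=-2.474: |R|=1.07845 >1
Stable set (-2.3636, 0).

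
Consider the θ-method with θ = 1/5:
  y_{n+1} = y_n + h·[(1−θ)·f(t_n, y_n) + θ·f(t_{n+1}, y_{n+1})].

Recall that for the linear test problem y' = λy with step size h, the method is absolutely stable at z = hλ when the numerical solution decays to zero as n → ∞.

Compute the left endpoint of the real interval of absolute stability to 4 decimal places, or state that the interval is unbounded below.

On y'=λy, z=hλ:
  y_{n+1} = y_n + z·[4/5·y_n + 1/5·y_{n+1}] ⇒ (1 − 1/5z)y_{n+1} = (1 + 4/5z)y_n
  so R(z) = (1 + 4/5z)/(1 − 1/5z).

Boundary: |R(x)|=1, x<0.
x=-0.78: |R|=0.3253
R=−1: 1+4/5x = −1+1/5x ⇒ -3/5x=2 ⇒ x=2/(-3/5)=-3.3333
Confirm numerically:
  x=-2.438: |R|=0.63888 <1
  x=-2.251: |R|=0.55220 <1
  x=-1.626: |R|=0.22698 <1
  x=-3.753: |R|=1.14384 >1
  x=-3.682: |R|=1.12048 >1
  x=-3.372: |R|=1.01386 >1
So |R|<1 on (-3.3333, 0).

left endpoint -3.3333.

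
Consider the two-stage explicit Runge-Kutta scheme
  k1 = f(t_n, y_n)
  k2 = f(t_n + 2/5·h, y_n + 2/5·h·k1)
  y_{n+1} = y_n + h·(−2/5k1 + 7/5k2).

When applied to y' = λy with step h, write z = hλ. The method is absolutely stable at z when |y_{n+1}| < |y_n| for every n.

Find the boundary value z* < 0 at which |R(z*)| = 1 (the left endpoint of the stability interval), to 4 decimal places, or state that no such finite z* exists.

On y'=λy, z=hλ:
  k1=λy_n ⇒ h·k1=z·y_n;  k2=λ(1+2/5z)y_n ⇒ h·k2=z(1+2/5z)y_n
  y_{n+1}/y_n = 1 − 2/5z + 7/5z(1+2/5z) = 1 + z + 14/25z²
  so R(z) = 1 + z + 14/25z².

Find x<0 with |R(x)|<1.
x=-1.6: |R|=0.8336
R=1: x+14/25x²=0 ⇒ x=−25/14=-1.7857; min R=1−1/(4·14/25)=0.5536>−1
Confirm numerically:
  x=-1.672: |R|=0.89353 <1
  x=-1.548: |R|=0.79393 <1
  x=-1.255: |R|=0.62701 <1
  x=-0.818: |R|=0.55671 <1
  x=-2.335: |R|=1.71825 >1
  x=-2.139: |R|=1.42318 >1
  x=-2.012: |R|=1.25496 >1
Interval (-1.7857, 0).

z* = -1.7857.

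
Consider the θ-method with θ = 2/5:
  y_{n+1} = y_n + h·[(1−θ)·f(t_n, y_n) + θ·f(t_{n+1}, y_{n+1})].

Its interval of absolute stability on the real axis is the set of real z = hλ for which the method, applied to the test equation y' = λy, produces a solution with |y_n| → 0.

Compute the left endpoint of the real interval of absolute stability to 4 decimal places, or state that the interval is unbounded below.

left endpoint -10.0000.

On y'=λy, z=hλ:
  y_{n+1} = y_n + z·[3/5·y_n + 2/5·y_{n+1}] ⇒ (1 − 2/5z)y_{n+1} = (1 + 3/5z)y_n
  so R(z) = (1 + 3/5z)/(1 − 2/5z).

Solve |R(x)|<1 on ℝ⁻.
x=-1.11: |R|=0.2313
R=−1: 1+3/5x = −1+2/5x ⇒ -1/5x=2 ⇒ x=2/(-1/5)=-10.0000
Confirm numerically:
  x=-9.535: |R|=0.98068 <1
  x=-8.362: |R|=0.92460 <1
  x=-7.605: |R|=0.88149 <1
  x=-7.452: |R|=0.87199 <1
  x=-10.155: |R|=1.00612 >1
  x=-10.116: |R|=1.00460 >1
So |R|<1 on (-10.0000, 0).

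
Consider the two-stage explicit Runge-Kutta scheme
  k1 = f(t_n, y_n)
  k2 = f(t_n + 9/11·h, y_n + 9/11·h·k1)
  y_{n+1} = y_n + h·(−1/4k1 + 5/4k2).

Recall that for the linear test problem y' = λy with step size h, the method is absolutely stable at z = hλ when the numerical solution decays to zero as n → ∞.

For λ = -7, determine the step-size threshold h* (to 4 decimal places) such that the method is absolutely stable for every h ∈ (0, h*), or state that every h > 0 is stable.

(-0.9778,0); λ=-7 ⇒ h* = (44/45)/7 = 0.1397.

Test eqn y'=λy, z=hλ:
  k1=λy_n ⇒ h·k1=z·y_n;  k2=λ(1+9/11z)y_n ⇒ h·k2=z(1+9/11z)y_n
  y_{n+1}/y_n = 1 − 1/4z + 5/4z(1+9/11z) = 1 + z + 45/44z²
  Hence R(z) = 1 + z + 45/44z².

Find x<0 with |R(x)|<1.
x=-1: |R|=1.0227
R=1: x+45/44x²=0 ⇒ x=−44/45=-0.9778; min R=1−1/(4·45/44)=0.7556>−1
Confirm numerically:
  x=-0.934: |R|=0.95818 <1
  x=-0.620: |R|=0.77314 <1
  x=-0.497: |R|=0.75562 <1
  x=-0.461: |R|=0.75635 <1
  x=-1.163: |R|=1.22031 >1
  x=-1.078: |R|=1.11050 >1
Interval (-0.9778, 0).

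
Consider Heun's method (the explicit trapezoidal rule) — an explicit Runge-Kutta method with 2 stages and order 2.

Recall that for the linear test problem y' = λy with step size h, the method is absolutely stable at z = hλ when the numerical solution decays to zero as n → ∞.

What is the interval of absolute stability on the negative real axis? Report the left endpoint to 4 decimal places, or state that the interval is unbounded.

(-2.0000, 0).

Test eqn y'=λy, z=hλ:
  order 2, 2-stage ⇒ R(z)=1+z+z^2/2
  (e.g. R(-1.61)=0.68605, |R|=0.68605)

Need |R(x)|<1, x<0.
x=-1.61: |R|=0.6861
|R(-0.76)|=0.5288 |R(-0.54)|=0.6058
Bisect:
  x_lo=-2.7147 |R|=1.9701  x_hi=-0.3293 |R|=0.7249
  mid=-1.52199 |R|=0.63624 →hi
  mid=-2.11833 |R|=1.12534 →lo
  mid=-1.82016 |R|=0.83633 →hi
  mid=-1.96925 |R|=0.96972 →hi
  mid=-2.04379 |R|=1.04475 →lo
  mid=-2.00652 |R|=1.00654 →lo
  mid=-1.98788 |R|=0.98796 →hi
  mid=-1.99720 |R|=0.99721 →hi
  ...
  [-2.00011,-1.99997] ⇒ x*=-2.0000
Stable set (-2.0000, 0).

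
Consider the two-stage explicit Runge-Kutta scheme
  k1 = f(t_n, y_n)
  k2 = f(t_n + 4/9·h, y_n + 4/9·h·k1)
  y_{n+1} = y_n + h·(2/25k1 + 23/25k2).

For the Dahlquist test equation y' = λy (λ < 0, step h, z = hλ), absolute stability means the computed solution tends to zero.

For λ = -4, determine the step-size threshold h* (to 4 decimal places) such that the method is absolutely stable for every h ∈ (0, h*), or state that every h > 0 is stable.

(-2.4457,0); λ=-4 ⇒ h* = (225/92)/4 = 0.6114.

With y'=λy (z=hλ):
  k1=λy_n ⇒ h·k1=z·y_n;  k2=λ(1+4/9z)y_n ⇒ h·k2=z(1+4/9z)y_n
  y_{n+1}/y_n = 1 + 2/25z + 23/25z(1+4/9z) = 1 + z + 92/225z²
  R(z) = 1 + z + 92/225z².

Find x<0 with |R(x)|<1.
x=-0.54: |R|=0.5792
R=1: x+92/225x²=0 ⇒ x=−225/92=-2.4457; min R=1−1/(4·92/225)=0.3886>−1
Confirm numerically:
  x=-1.898: |R|=0.57498 <1
  x=-1.622: |R|=0.45374 <1
  x=-1.553: |R|=0.43316 <1
  x=-1.461: |R|=0.41178 <1
  x=-2.919: |R|=1.56496 >1
  x=-2.860: |R|=1.48455 >1
Interval (-2.4457, 0).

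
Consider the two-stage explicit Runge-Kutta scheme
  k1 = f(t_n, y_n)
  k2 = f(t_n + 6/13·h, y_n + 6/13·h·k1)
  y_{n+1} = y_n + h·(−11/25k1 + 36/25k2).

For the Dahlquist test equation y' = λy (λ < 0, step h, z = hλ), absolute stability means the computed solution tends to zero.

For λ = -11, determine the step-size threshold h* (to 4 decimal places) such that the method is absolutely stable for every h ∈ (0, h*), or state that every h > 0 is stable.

On y'=λy, z=hλ:
  k1=λy_n ⇒ h·k1=z·y_n;  k2=λ(1+6/13z)y_n ⇒ h·k2=z(1+6/13z)y_n
  y_{n+1}/y_n = 1 − 11/25z + 36/25z(1+6/13z) = 1 + z + 216/325z²
  R(z) = 1 + z + 216/325z².

Solve |R(x)|<1 on ℝ⁻.
x=-0.82: |R|=0.6269
R=1: x+216/325x²=0 ⇒ x=−325/216=-1.5046; min R=1−1/(4·216/325)=0.6238>−1
Confirm numerically:
  x=-1.122: |R|=0.71467 <1
  x=-1.118: |R|=0.71272 <1
  x=-0.926: |R|=0.64389 <1
  x=-0.908: |R|=0.63995 <1
  x=-1.870: |R|=1.45409 >1
  x=-1.835: |R|=1.40291 >1
  x=-1.606: |R|=1.10820 >1
Interval (-1.5046, 0).

(-1.5046,0); λ=-11 ⇒ h* = (325/216)/11 = 0.1368.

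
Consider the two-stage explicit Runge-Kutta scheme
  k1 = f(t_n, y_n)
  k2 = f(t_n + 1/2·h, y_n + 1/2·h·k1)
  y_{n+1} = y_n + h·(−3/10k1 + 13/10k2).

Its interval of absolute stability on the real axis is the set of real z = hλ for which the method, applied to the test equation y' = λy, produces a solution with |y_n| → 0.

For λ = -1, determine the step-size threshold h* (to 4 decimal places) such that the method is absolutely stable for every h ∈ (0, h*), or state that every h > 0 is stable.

(-1.5385,0); λ=-1 ⇒ h* = (20/13)/1 = 1.5385.

With y'=λy (z=hλ):
  k1=λy_n ⇒ h·k1=z·y_n;  k2=λ(1+1/2z)y_n ⇒ h·k2=z(1+1/2z)y_n
  y_{n+1}/y_n = 1 − 3/10z + 13/10z(1+1/2z) = 1 + z + 13/20z²
  R(z) = 1 + z + 13/20z².

Boundary: |R(x)|=1, x<0.
x=-1.52: |R|=0.9818
R=1: x+13/20x²=0 ⇒ x=−20/13=-1.5385; min R=1−1/(4·13/20)=0.6154>−1
Confirm numerically:
  x=-1.491: |R|=0.95400 <1
  x=-1.293: |R|=0.79370 <1
  x=-0.904: |R|=0.62719 <1
  x=-0.898: |R|=0.62616 <1
  x=-2.138: |R|=1.83318 >1
  x=-1.991: |R|=1.58565 >1
  x=-1.643: |R|=1.11164 >1
So |R|<1 on (-1.5385, 0).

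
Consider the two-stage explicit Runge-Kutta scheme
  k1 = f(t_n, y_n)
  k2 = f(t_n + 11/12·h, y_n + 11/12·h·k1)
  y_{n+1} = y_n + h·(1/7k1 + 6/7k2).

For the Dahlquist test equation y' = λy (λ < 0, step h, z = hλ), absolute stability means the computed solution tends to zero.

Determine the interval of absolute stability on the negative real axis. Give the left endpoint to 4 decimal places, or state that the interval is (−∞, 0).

Test eqn y'=λy, z=hλ:
  k1=λy_n ⇒ h·k1=z·y_n;  k2=λ(1+11/12z)y_n ⇒ h·k2=z(1+11/12z)y_n
  y_{n+1}/y_n = 1 + 1/7z + 6/7z(1+11/12z) = 1 + z + 11/14z²
  R(z) = 1 + z + 11/14z².

Find x<0 with |R(x)|<1.
x=-1.73: |R|=1.6216
R=1: x+11/14x²=0 ⇒ x=−14/11=-1.2727; min R=1−1/(4·11/14)=0.6818>−1
Confirm numerically:
  x=-1.124: |R|=0.86865 <1
  x=-1.122: |R|=0.86712 <1
  x=-0.820: |R|=0.70831 <1
  x=-0.583: |R|=0.68406 <1
  x=-1.564: |R|=1.35793 >1
  x=-1.490: |R|=1.25436 >1
Stable set (-1.2727, 0).

(-1.2727, 0).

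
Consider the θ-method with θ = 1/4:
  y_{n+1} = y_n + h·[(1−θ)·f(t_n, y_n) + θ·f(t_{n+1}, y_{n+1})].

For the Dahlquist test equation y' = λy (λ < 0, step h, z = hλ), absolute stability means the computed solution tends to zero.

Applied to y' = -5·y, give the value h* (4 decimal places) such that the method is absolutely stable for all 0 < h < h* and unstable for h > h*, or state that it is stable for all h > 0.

(-4.0000,0); λ=-5 ⇒ h* = (4)/5 = 0.8000.

With y'=λy (z=hλ):
  y_{n+1} = y_n + z·[3/4·y_n + 1/4·y_{n+1}] ⇒ (1 − 1/4z)y_{n+1} = (1 + 3/4z)y_n
  R(z) = (1 + 3/4z)/(1 − 1/4z).

Need |R(x)|<1, x<0.
x=-1.24: |R|=0.0534
R=−1: 1+3/4x = −1+1/4x ⇒ -1/2x=2 ⇒ x=2/(-1/2)=-4.0000
Confirm numerically:
  x=-3.606: |R|=0.89640 <1
  x=-2.759: |R|=0.63279 <1
  x=-2.353: |R|=0.48150 <1
  x=-4.581: |R|=1.13542 >1
  x=-4.178: |R|=1.04353 >1
  x=-4.052: |R|=1.01292 >1
Stable set (-4.0000, 0).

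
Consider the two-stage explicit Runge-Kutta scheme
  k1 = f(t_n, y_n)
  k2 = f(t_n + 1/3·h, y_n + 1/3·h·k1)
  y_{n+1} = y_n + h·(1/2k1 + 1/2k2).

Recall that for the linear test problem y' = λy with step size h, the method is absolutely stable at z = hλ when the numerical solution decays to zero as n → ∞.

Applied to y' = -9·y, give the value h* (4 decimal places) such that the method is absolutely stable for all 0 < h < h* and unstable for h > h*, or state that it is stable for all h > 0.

(-6.0000,0); λ=-9 ⇒ h* = (6)/9 = 0.6667.

Test eqn y'=λy, z=hλ:
  k1=λy_n ⇒ h·k1=z·y_n;  k2=λ(1+1/3z)y_n ⇒ h·k2=z(1+1/3z)y_n
  y_{n+1}/y_n = 1 + 1/2z + 1/2z(1+1/3z) = 1 + z + 1/6z²
  R(z) = 1 + z + 1/6z².

Find x<0 with |R(x)|<1.
x=-1.21: |R|=0.0340
R=1: x+1/6x²=0 ⇒ x=−6=-6.0000; min R=1−1/(4·1/6)=-0.5000>−1
Confirm numerically:
  x=-4.432: |R|=0.15823 <1
  x=-4.177: |R|=0.26911 <1
  x=-4.055: |R|=0.31450 <1
  x=-3.537: |R|=0.45194 <1
  x=-6.413: |R|=1.44143 >1
  x=-6.378: |R|=1.40181 >1
  x=-6.023: |R|=1.02309 >1
So |R|<1 on (-6.0000, 0).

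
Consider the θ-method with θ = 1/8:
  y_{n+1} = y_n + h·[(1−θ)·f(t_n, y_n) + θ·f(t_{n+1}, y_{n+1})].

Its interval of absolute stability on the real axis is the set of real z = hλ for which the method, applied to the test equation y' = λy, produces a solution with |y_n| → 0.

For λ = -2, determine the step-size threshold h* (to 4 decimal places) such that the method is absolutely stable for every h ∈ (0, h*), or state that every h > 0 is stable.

Test eqn y'=λy, z=hλ:
  y_{n+1} = y_n + z·[7/8·y_n + 1/8·y_{n+1}] ⇒ (1 − 1/8z)y_{n+1} = (1 + 7/8z)y_n
  ⇒ R(z) = (1 + 7/8z)/(1 − 1/8z).

Find x<0 with |R(x)|<1.
x=-1.08: |R|=0.0485
R=−1: 1+7/8x = −1+1/8x ⇒ -3/4x=2 ⇒ x=2/(-3/4)=-2.6667
Confirm numerically:
  x=-2.617: |R|=0.97193 <1
  x=-1.906: |R|=0.53927 <1
  x=-1.311: |R|=0.12641 <1
  x=-3.146: |R|=1.25803 >1
  x=-3.036: |R|=1.20080 >1
Stable set (-2.6667, 0).

(-2.6667,0); λ=-2 ⇒ h* = (8/3)/2 = 1.3333.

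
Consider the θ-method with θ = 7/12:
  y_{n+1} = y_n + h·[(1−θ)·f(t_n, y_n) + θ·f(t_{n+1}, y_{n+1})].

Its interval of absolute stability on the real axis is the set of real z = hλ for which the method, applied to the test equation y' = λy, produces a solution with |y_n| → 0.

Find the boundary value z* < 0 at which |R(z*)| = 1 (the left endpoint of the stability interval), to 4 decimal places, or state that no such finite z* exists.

Set f=λy, z=hλ:
  y_{n+1} = y_n + z·[5/12·y_n + 7/12·y_{n+1}] ⇒ (1 − 7/12z)y_{n+1} = (1 + 5/12z)y_n
  so R(z) = (1 + 5/12z)/(1 − 7/12z).

Solve |R(x)|<1 on ℝ⁻.
x=-1.08: |R|=0.3374
x=-2: |R|=0.0769
x=-10: |R|=0.4634
x=-100: |R|=0.6854
θ=7/12≥1/2 ⇒ |1+5/12x|<|1−7/12x| ∀x<0 ⇒ unbounded interval.

interval (−∞, 0).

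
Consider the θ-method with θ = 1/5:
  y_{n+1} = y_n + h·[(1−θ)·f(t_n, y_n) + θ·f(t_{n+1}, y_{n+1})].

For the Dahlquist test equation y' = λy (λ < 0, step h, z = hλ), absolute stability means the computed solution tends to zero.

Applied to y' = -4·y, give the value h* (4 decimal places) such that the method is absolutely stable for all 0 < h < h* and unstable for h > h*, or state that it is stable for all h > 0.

Set f=λy, z=hλ:
  y_{n+1} = y_n + z·[4/5·y_n + 1/5·y_{n+1}] ⇒ (1 − 1/5z)y_{n+1} = (1 + 4/5z)y_n
  ⇒ R(z) = (1 + 4/5z)/(1 − 1/5z).

Need |R(x)|<1, x<0.
x=-0.76: |R|=0.3403
R=−1: 1+4/5x = −1+1/5x ⇒ -3/5x=2 ⇒ x=2/(-3/5)=-3.3333
Confirm numerically:
  x=-2.960: |R|=0.85930 <1
  x=-2.533: |R|=0.68127 <1
  x=-2.263: |R|=0.55790 <1
  x=-2.110: |R|=0.48383 <1
  x=-3.871: |R|=1.18183 >1
  x=-3.359: |R|=1.00921 >1
  x=-3.356: |R|=1.00814 >1
Interval (-3.3333, 0).

(-3.3333,0); λ=-4 ⇒ h* = (10/3)/4 = 0.8333.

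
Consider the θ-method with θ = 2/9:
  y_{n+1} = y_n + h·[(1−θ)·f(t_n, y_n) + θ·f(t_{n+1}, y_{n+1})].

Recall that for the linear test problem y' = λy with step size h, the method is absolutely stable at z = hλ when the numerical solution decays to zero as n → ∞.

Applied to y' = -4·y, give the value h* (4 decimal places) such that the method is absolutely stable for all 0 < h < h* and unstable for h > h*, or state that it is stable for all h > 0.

On y'=λy, z=hλ:
  y_{n+1} = y_n + z·[7/9·y_n + 2/9·y_{n+1}] ⇒ (1 − 2/9z)y_{n+1} = (1 + 7/9z)y_n
  R(z) = (1 + 7/9z)/(1 − 2/9z).

Boundary: |R(x)|=1, x<0.
x=-0.49: |R|=0.5581
R=−1: 1+7/9x = −1+2/9x ⇒ -5/9x=2 ⇒ x=2/(-5/9)=-3.6000
Confirm numerically:
  x=-2.958: |R|=0.78479 <1
  x=-2.875: |R|=0.75424 <1
  x=-2.361: |R|=0.54854 <1
  x=-1.503: |R|=0.12669 <1
  x=-4.147: |R|=1.15815 >1
  x=-3.726: |R|=1.03829 >1
Interval (-3.6000, 0).

(-3.6000,0); λ=-4 ⇒ h* = (18/5)/4 = 0.9000.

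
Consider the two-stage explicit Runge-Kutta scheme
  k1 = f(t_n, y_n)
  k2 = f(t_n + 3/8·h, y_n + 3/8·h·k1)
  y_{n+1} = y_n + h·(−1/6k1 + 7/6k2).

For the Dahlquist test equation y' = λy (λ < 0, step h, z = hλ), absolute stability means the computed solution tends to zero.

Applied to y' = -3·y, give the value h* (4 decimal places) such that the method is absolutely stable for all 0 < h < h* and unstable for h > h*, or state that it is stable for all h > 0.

(-2.2857,0); λ=-3 ⇒ h* = (16/7)/3 = 0.7619.

Set f=λy, z=hλ:
  k1=λy_n ⇒ h·k1=z·y_n;  k2=λ(1+3/8z)y_n ⇒ h·k2=z(1+3/8z)y_n
  y_{n+1}/y_n = 1 − 1/6z + 7/6z(1+3/8z) = 1 + z + 7/16z²
  ⇒ R(z) = 1 + z + 7/16z².

Boundary: |R(x)|=1, x<0.
x=-1.29: |R|=0.4380
R=1: x+7/16x²=0 ⇒ x=−16/7=-2.2857; min R=1−1/(4·7/16)=0.4286>−1
Confirm numerically:
  x=-1.513: |R|=0.48851 <1
  x=-1.245: |R|=0.43314 <1
  x=-1.209: |R|=0.43049 <1
  x=-2.762: |R|=1.57553 >1
  x=-2.710: |R|=1.50304 >1
  x=-2.630: |R|=1.39614 >1
Interval (-2.2857, 0).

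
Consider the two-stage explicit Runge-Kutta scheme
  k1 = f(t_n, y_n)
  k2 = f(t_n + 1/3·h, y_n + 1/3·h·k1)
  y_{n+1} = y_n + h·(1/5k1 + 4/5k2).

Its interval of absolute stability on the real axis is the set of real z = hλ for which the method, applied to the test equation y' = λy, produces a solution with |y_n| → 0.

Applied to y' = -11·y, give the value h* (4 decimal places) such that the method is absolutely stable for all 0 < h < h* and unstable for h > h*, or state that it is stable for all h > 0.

(-3.7500,0); λ=-11 ⇒ h* = (15/4)/11 = 0.3409.

On y'=λy, z=hλ:
  k1=λy_n ⇒ h·k1=z·y_n;  k2=λ(1+1/3z)y_n ⇒ h·k2=z(1+1/3z)y_n
  y_{n+1}/y_n = 1 + 1/5z + 4/5z(1+1/3z) = 1 + z + 4/15z²
  so R(z) = 1 + z + 4/15z².

Boundary: |R(x)|=1, x<0.
x=-1.05: |R|=0.2440
R=1: x+4/15x²=0 ⇒ x=−15/4=-3.7500; min R=1−1/(4·4/15)=0.0625>−1
Confirm numerically:
  x=-3.513: |R|=0.77798 <1
  x=-3.506: |R|=0.77188 <1
  x=-2.203: |R|=0.09119 <1
  x=-1.960: |R|=0.06443 <1
  x=-4.321: |R|=1.65794 >1
  x=-4.267: |R|=1.58828 >1
  x=-3.919: |R|=1.17662 >1
So |R|<1 on (-3.7500, 0).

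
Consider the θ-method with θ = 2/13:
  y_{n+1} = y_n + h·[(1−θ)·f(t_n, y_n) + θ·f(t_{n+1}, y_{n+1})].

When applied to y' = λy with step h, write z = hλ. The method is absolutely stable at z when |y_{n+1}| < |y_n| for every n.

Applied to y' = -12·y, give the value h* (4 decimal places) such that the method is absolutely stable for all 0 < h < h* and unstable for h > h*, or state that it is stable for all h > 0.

(-2.8889,0); λ=-12 ⇒ h* = (26/9)/12 = 0.2407.

With y'=λy (z=hλ):
  y_{n+1} = y_n + z·[11/13·y_n + 2/13·y_{n+1}] ⇒ (1 − 2/13z)y_{n+1} = (1 + 11/13z)y_n
  so R(z) = (1 + 11/13z)/(1 − 2/13z).

Boundary: |R(x)|=1, x<0.
x=-0.76: |R|=0.3196
R=−1: 1+11/13x = −1+2/13x ⇒ -9/13x=2 ⇒ x=2/(-9/13)=-2.8889
Confirm numerically:
  x=-2.623: |R|=0.86885 <1
  x=-2.601: |R|=0.85765 <1
  x=-2.596: |R|=0.85510 <1
  x=-1.402: |R|=0.15325 <1
  x=-3.174: |R|=1.13262 >1
  x=-3.102: |R|=1.09988 >1
  x=-2.959: |R|=1.03335 >1
Interval (-2.8889, 0).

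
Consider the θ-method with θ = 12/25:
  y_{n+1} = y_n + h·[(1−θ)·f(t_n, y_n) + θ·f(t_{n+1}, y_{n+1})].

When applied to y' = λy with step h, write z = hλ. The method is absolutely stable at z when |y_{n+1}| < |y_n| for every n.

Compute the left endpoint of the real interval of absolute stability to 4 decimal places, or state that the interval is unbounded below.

z* = -50.0000.

Test eqn y'=λy, z=hλ:
  y_{n+1} = y_n + z·[13/25·y_n + 12/25·y_{n+1}] ⇒ (1 − 12/25z)y_{n+1} = (1 + 13/25z)y_n
  so R(z) = (1 + 13/25z)/(1 − 12/25z).

Find x<0 with |R(x)|<1.
x=-1.39: |R|=0.1663
R=−1: 1+13/25x = −1+12/25x ⇒ -1/25x=2 ⇒ x=2/(-1/25)=-50.0000
Confirm numerically:
  x=-40.038: |R|=0.98029 <1
  x=-32.194: |R|=0.95671 <1
  x=-30.937: |R|=0.95189 <1
  x=-20.781: |R|=0.89351 <1
  x=-50.501: |R|=1.00079 >1
  x=-50.462: |R|=1.00073 >1
Interval (-50.0000, 0).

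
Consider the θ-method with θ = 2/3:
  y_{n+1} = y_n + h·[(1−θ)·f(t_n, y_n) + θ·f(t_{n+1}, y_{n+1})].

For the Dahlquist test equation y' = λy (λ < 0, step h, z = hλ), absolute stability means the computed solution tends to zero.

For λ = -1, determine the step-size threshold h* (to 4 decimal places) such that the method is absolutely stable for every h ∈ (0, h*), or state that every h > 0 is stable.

On y'=λy, z=hλ:
  y_{n+1} = y_n + z·[1/3·y_n + 2/3·y_{n+1}] ⇒ (1 − 2/3z)y_{n+1} = (1 + 1/3z)y_n
  so R(z) = (1 + 1/3z)/(1 − 2/3z).

Boundary: |R(x)|=1, x<0.
x=-0.84: |R|=0.4615
x=-2: |R|=0.1429
x=-10: |R|=0.3043
x=-100: |R|=0.4778
θ=2/3≥1/2 ⇒ |1+1/3x|<|1−2/3x| ∀x<0 ⇒ unbounded interval.

(−∞, 0) — no finite endpoint. Any h>0 works for λ=-1.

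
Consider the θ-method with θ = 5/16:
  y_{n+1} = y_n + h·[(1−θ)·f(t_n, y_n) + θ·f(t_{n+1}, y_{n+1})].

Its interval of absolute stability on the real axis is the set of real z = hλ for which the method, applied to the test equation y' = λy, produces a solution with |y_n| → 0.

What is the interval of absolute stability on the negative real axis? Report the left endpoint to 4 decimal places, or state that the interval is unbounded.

On y'=λy, z=hλ:
  y_{n+1} = y_n + z·[11/16·y_n + 5/16·y_{n+1}] ⇒ (1 − 5/16z)y_{n+1} = (1 + 11/16z)y_n
  R(z) = (1 + 11/16z)/(1 − 5/16z).

Need |R(x)|<1, x<0.
x=-0.45: |R|=0.6055
R=−1: 1+11/16x = −1+5/16x ⇒ -3/8x=2 ⇒ x=2/(-3/8)=-5.3333
Confirm numerically:
  x=-5.087: |R|=0.96433 <1
  x=-3.413: |R|=0.65153 <1
  x=-2.696: |R|=0.46323 <1
  x=-2.528: |R|=0.41229 <1
  x=-5.851: |R|=1.06863 >1
  x=-5.739: |R|=1.05446 >1
  x=-5.573: |R|=1.03278 >1
Interval (-5.3333, 0).

z∈(-5.3333,0).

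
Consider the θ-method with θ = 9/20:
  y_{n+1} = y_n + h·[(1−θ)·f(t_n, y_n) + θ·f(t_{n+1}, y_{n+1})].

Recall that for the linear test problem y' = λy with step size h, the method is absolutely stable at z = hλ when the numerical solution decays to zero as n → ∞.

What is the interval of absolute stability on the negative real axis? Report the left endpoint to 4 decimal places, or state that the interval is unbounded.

Test eqn y'=λy, z=hλ:
  y_{n+1} = y_n + z·[11/20·y_n + 9/20·y_{n+1}] ⇒ (1 − 9/20z)y_{n+1} = (1 + 11/20z)y_n
  ⇒ R(z) = (1 + 11/20z)/(1 − 9/20z).

Find x<0 with |R(x)|<1.
x=-0.8: |R|=0.4118
R=−1: 1+11/20x = −1+9/20x ⇒ -1/10x=2 ⇒ x=2/(-1/10)=-20.0000
Confirm numerically:
  x=-18.595: |R|=0.98500 <1
  x=-12.777: |R|=0.89299 <1
  x=-10.064: |R|=0.82029 <1
  x=-9.811: |R|=0.81184 <1
  x=-20.438: |R|=1.00430 >1
  x=-20.304: |R|=1.00300 >1
Interval (-20.0000, 0).

z∈(-20.0000,0).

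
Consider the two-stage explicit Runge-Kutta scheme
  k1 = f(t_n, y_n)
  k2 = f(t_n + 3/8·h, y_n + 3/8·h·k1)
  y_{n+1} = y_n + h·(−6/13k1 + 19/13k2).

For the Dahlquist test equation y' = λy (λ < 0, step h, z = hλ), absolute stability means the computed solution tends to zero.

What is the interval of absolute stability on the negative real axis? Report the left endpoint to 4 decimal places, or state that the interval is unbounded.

(-1.8246, 0).

With y'=λy (z=hλ):
  k1=λy_n ⇒ h·k1=z·y_n;  k2=λ(1+3/8z)y_n ⇒ h·k2=z(1+3/8z)y_n
  y_{n+1}/y_n = 1 − 6/13z + 19/13z(1+3/8z) = 1 + z + 57/104z²
  ⇒ R(z) = 1 + z + 57/104z².

Solve |R(x)|<1 on ℝ⁻.
x=-1.62: |R|=0.8184
R=1: x+57/104x²=0 ⇒ x=−104/57=-1.8246; min R=1−1/(4·57/104)=0.5439>−1
Confirm numerically:
  x=-1.773: |R|=0.94990 <1
  x=-1.750: |R|=0.92849 <1
  x=-0.897: |R|=0.54399 <1
  x=-2.308: |R|=1.61153 >1
  x=-2.129: |R|=1.35524 >1
  x=-2.117: |R|=1.33931 >1
Stable set (-1.8246, 0).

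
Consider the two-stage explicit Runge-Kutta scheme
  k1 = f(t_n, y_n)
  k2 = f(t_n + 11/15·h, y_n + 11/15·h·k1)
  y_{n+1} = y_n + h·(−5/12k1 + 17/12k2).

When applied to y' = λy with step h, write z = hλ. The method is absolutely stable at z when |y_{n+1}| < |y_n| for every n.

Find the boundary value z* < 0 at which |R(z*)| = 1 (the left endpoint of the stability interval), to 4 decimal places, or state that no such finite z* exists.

z* = -0.9626.

Set f=λy, z=hλ:
  k1=λy_n ⇒ h·k1=z·y_n;  k2=λ(1+11/15z)y_n ⇒ h·k2=z(1+11/15z)y_n
  y_{n+1}/y_n = 1 − 5/12z + 17/12z(1+11/15z) = 1 + z + 187/180z²
  Hence R(z) = 1 + z + 187/180z².

Find x<0 with |R(x)|<1.
x=-1.37: |R|=1.5799
R=1: x+187/180x²=0 ⇒ x=−180/187=-0.9626; min R=1−1/(4·187/180)=0.7594>−1
Confirm numerically:
  x=-0.808: |R|=0.87025 <1
  x=-0.513: |R|=0.76040 <1
  x=-0.496: |R|=0.75958 <1
  x=-0.387: |R|=0.76859 <1
  x=-1.490: |R|=1.81644 >1
  x=-1.459: |R|=1.75246 >1
  x=-1.322: |R|=1.49365 >1
Stable set (-0.9626, 0).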